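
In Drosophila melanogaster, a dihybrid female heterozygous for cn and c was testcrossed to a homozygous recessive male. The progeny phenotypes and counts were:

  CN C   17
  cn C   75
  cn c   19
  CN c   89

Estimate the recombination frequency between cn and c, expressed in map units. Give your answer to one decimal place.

18.0 map units

The two most frequent classes, CN c (89) and cn C (75), are the parental types, so the F1 was CN c / cn C.
The recombinant classes are CN C and cn c: 17 + 19 = 36.
Recombination frequency = 36/200 = 0.1800 ≈ 18.0%, i.e. 18.0 map units.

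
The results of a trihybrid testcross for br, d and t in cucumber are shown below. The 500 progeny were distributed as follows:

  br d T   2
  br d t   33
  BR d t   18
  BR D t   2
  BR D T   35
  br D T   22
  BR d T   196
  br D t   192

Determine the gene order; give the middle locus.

br

The two most frequent reciprocal classes, BR d T and br D t, are the parental types, so the F1 was BR d T / br D t.
The two rarest classes, br d T and BR D t, are the double crossovers. Comparing them with the parentals, only the br allele has switched, so br is the middle locus and the order is d – br – t.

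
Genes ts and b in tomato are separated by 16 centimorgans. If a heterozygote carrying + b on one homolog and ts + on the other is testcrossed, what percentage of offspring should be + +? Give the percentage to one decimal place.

A map distance of 16 centimorgans corresponds to a recombination frequency of 0.160.
The F1 is + b / ts +, so + + is a recombinant gamete class with expected frequency r/2 = 0.160/2 = 0.0800.
That is 0.0800 = 8.0% of the progeny.

8.0%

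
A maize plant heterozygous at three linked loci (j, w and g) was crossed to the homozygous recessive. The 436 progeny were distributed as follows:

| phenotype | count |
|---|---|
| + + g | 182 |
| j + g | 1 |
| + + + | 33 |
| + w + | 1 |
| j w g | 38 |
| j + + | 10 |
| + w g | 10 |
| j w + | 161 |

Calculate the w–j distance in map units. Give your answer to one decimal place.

The two most frequent reciprocal classes, + + g and j w +, are the parental types, so the F1 was + + g / j w +.
The two rarest classes, j + g and + w +, are the double crossovers. Comparing them with the parentals, only the j allele has switched, so j is the middle locus and the order is g – j – w.
Crossovers in the j–w interval produce the single-crossover classes + w g and j + + (10 + 10 = 20) plus the double crossovers (2).
RF(j–w) = (20 + 2) / 436 = 22/436 = 0.0505 → 5.0 map units.

5.0 map units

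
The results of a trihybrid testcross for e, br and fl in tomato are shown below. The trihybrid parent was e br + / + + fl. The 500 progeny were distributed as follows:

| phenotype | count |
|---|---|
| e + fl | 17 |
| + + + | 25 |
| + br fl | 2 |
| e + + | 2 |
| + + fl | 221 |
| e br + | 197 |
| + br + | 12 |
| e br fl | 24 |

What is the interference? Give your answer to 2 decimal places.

The two rarest classes, e + + and + br fl, are the double crossovers. Comparing them with the parentals, only the br allele has switched, so br is the middle locus and the order is e – br – fl.
e–br: (29 + 4)/500 = 0.0660; br–fl: (49 + 4)/500 = 0.1060.
Expected DCO frequency = 0.0660 × 0.1060 ≈ 0.00700; observed = 4/500 ≈ 0.00800.
Coefficient of coincidence = 0.00800/0.00700 ≈ 1.14; interference = 1 − 1.14 = -0.14.

-0.14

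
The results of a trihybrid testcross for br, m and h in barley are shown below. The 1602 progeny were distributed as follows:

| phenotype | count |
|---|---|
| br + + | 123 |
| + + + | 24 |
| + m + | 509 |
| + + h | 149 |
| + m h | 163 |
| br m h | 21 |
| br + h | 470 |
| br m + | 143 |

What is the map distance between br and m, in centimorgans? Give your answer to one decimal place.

The two most frequent reciprocal classes, + m + and br + h, are the parental types, so the F1 was + m + / br + h.
The two rarest classes, + + + and br m h, are the double crossovers. Comparing them with the parentals, only the m allele has switched, so m is the middle locus and the order is h – m – br.
Crossovers in the m–br interval produce the single-crossover classes br m + and + + h (143 + 149 = 292) plus the double crossovers (45).
RF(m–br) = (292 + 45) / 1602 = 337/1602 = 0.2104 → 21.0 centimorgans.

21.0 centimorgans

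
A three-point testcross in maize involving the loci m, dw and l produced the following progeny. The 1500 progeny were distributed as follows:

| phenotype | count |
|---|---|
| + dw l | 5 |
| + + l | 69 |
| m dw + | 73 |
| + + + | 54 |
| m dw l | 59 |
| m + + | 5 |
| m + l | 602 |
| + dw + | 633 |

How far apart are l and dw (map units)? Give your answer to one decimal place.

8.2 map units

The two most frequent reciprocal classes, m + l and + dw +, are the parental types, so the F1 was m + l / + dw +.
The two rarest classes, m + + and + dw l, are the double crossovers. Comparing them with the parentals, only the l allele has switched, so l is the middle locus and the order is dw – l – m.
Crossovers in the dw–l interval produce the single-crossover classes m dw l and + + + (59 + 54 = 113) plus the double crossovers (10).
RF(dw–l) = (113 + 10) / 1500 = 123/1500 = 0.0820 → 8.2 map units.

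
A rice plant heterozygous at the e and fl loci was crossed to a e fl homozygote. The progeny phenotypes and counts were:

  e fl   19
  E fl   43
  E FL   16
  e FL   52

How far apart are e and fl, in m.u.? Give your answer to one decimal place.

26.9 m.u.

The two most frequent classes, E fl (43) and e FL (52), are the parental types, so the F1 was E fl / e FL.
The recombinant classes are E FL and e fl: 16 + 19 = 35.
Recombination frequency = 35/130 = 0.2692 ≈ 26.9%, i.e. 26.9 m.u.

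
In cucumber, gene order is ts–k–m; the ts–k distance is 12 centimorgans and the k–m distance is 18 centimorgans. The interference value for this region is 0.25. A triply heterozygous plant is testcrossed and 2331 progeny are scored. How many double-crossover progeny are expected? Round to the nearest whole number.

38

Map distances give recombination frequencies of 0.120 and 0.180 for the two intervals.
With interference 0.25 (so coincidence = 0.75), expected double-crossover frequency = 0.120 × 0.180 × 0.75 = 0.01620.
Expected number = 0.01620 × 2331 = 37.76 ≈ 38.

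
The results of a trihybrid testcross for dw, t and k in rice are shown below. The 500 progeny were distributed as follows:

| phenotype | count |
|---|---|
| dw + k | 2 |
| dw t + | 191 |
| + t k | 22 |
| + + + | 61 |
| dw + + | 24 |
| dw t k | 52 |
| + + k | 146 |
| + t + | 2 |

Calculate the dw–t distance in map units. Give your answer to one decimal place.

The two most frequent reciprocal classes, + + k and dw t +, are the parental types, so the F1 was + + k / dw t +.
The two rarest classes, dw + k and + t +, are the double crossovers. Comparing them with the parentals, only the dw allele has switched, so dw is the middle locus and the order is k – dw – t.
Crossovers in the dw–t interval produce the single-crossover classes + t k and dw + + (22 + 24 = 46) plus the double crossovers (4).
RF(dw–t) = (46 + 4) / 500 = 50/500 = 0.1000 → 10.0 map units.

10.0 map units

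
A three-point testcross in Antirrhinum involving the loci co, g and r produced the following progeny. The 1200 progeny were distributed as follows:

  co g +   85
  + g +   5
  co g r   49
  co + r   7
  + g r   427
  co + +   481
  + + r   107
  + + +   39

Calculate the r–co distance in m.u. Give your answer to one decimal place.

The two most frequent reciprocal classes, co + + and + g r, are the parental types, so the F1 was co + + / + g r.
The two rarest classes, co + r and + g +, are the double crossovers. Comparing them with the parentals, only the r allele has switched, so r is the middle locus and the order is co – r – g.
Crossovers in the co–r interval produce the single-crossover classes + + + and co g r (39 + 49 = 88) plus the double crossovers (12).
RF(co–r) = (88 + 12) / 1200 = 100/1200 = 0.0833 → 8.3 m.u.

8.3 m.u.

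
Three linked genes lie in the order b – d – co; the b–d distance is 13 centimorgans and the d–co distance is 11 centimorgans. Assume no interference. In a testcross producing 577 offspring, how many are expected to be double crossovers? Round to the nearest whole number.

Map distances give recombination frequencies of 0.130 and 0.110 for the two intervals.
With no interference, expected double-crossover frequency = 0.130 × 0.110 = 0.01430.
Expected number = 0.01430 × 577 = 8.25 ≈ 8.

8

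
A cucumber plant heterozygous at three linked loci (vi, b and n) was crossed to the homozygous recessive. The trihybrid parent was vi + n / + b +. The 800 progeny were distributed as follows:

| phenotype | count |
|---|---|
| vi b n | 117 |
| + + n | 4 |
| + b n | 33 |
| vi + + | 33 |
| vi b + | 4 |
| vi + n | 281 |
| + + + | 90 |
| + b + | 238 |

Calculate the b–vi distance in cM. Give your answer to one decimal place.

The two rarest classes, + + n and vi b +, are the double crossovers. Comparing them with the parentals, only the vi allele has switched, so vi is the middle locus and the order is b – vi – n.
Crossovers in the b–vi interval produce the single-crossover classes vi b n and + + + (117 + 90 = 207) plus the double crossovers (8).
RF(b–vi) = (207 + 8) / 800 = 215/800 = 0.2687 → 26.9 cM.

26.9 cM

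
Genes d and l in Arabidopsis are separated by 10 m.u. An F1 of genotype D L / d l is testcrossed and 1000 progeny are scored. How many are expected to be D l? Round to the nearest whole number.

A map distance of 10 m.u. corresponds to a recombination frequency of 0.100.
The F1 is D L / d l, so D l is a recombinant gamete class with expected frequency r/2 = 0.100/2 = 0.0500.
Expected number = 0.0500 × 1000 = 50.00 ≈ 50.

50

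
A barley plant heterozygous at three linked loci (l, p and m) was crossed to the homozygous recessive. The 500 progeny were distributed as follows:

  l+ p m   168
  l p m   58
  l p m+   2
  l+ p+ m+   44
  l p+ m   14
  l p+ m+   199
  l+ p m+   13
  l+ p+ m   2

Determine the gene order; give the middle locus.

The two most frequent reciprocal classes, l p+ m+ and l+ p m, are the parental types, so the F1 was l p+ m+ / l+ p m.
The two rarest classes, l p m+ and l+ p+ m, are the double crossovers. Comparing them with the parentals, only the p allele has switched, so p is the middle locus and the order is m – p – l.

p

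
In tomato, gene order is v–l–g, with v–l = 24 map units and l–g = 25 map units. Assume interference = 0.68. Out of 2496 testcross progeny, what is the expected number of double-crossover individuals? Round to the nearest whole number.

Map distances give recombination frequencies of 0.240 and 0.250 for the two intervals.
With interference 0.68 (so coincidence = 0.32), expected double-crossover frequency = 0.240 × 0.250 × 0.32 = 0.01920.
Expected number = 0.01920 × 2496 = 47.92 ≈ 48.

48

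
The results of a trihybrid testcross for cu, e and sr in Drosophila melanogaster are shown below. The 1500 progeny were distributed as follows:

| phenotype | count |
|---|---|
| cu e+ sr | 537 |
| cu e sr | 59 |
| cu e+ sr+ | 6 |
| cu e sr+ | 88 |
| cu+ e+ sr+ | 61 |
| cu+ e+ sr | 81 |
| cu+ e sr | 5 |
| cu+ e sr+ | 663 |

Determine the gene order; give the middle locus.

sr

The two most frequent reciprocal classes, cu+ e sr+ and cu e+ sr, are the parental types, so the F1 was cu+ e sr+ / cu e+ sr.
The two rarest classes, cu+ e sr and cu e+ sr+, are the double crossovers. Comparing them with the parentals, only the sr allele has switched, so sr is the middle locus and the order is cu – sr – e.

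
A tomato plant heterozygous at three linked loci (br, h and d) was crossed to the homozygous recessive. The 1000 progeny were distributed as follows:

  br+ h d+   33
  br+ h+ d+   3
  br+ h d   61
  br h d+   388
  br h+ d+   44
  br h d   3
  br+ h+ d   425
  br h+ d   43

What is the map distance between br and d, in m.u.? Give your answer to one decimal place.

The two most frequent reciprocal classes, br h d+ and br+ h+ d, are the parental types, so the F1 was br h d+ / br+ h+ d.
The two rarest classes, br h d and br+ h+ d+, are the double crossovers. Comparing them with the parentals, only the d allele has switched, so d is the middle locus and the order is h – d – br.
Crossovers in the d–br interval produce the single-crossover classes br+ h d+ and br h+ d (33 + 43 = 76) plus the double crossovers (6).
RF(d–br) = (76 + 6) / 1000 = 82/1000 = 0.0820 → 8.2 m.u.

8.2 m.u.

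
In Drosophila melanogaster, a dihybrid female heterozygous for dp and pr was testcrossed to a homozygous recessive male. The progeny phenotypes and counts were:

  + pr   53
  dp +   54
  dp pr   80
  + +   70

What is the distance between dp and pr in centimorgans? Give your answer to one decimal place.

The two most frequent classes, + + (70) and dp pr (80), are the parental types, so the F1 was + + / dp pr.
The recombinant classes are + pr and dp +: 53 + 54 = 107.
Recombination frequency = 107/257 = 0.4163 ≈ 41.6%, i.e. 41.6 centimorgans.

41.6 centimorgans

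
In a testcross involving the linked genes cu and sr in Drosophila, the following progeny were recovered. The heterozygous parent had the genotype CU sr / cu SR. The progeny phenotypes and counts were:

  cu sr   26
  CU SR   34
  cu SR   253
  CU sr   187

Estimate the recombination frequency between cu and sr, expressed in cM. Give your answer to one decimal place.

12.0 cM

The recombinant classes are CU SR and cu sr: 34 + 26 = 60.
Recombination frequency = 60/500 = 0.1200 ≈ 12.0%, i.e. 12.0 cM.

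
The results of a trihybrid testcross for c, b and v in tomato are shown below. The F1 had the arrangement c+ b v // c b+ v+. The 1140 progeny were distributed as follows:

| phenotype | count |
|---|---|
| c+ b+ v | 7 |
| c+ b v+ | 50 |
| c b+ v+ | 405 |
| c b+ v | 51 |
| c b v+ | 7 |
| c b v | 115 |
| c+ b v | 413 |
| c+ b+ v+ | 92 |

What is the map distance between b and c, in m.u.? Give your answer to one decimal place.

The two rarest classes, c+ b+ v and c b v+, are the double crossovers. Comparing them with the parentals, only the b allele has switched, so b is the middle locus and the order is c – b – v.
Crossovers in the c–b interval produce the single-crossover classes c b v and c+ b+ v+ (115 + 92 = 207) plus the double crossovers (14).
RF(c–b) = (207 + 14) / 1140 = 221/1140 = 0.1939 → 19.4 m.u.

19.4 m.u.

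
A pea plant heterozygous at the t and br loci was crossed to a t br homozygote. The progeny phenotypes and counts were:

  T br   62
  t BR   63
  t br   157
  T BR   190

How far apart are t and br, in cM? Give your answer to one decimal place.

26.5 cM

The two most frequent classes, T BR (190) and t br (157), are the parental types, so the F1 was T BR / t br.
The recombinant classes are T br and t BR: 62 + 63 = 125.
Recombination frequency = 125/472 = 0.2648 ≈ 26.5%, i.e. 26.5 cM.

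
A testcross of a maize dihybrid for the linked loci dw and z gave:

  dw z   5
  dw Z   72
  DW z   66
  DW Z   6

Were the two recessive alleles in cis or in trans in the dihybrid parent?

trans

The two most frequent classes are DW z (66) and dw Z (72); these are the parental (non-recombinant) types.
So the F1 carried DW z on one chromosome and dw Z on the other — the recessive alleles are on opposite chromosomes (trans / repulsion).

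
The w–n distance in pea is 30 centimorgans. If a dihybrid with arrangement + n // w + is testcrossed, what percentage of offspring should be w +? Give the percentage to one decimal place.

35.0%

A map distance of 30 centimorgans corresponds to a recombination frequency of 0.300.
The F1 is + n / w +, so w + is a parental gamete class with expected frequency (1 − r)/2 = 0.700/2 = 0.3500.
That is 0.3500 = 35.0% of the progeny.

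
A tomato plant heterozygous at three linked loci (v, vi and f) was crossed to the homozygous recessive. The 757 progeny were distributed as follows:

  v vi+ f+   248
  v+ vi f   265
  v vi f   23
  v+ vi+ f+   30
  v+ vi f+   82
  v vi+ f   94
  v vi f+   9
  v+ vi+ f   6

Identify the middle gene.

The two most frequent reciprocal classes, v+ vi f and v vi+ f+, are the parental types, so the F1 was v+ vi f / v vi+ f+.
The two rarest classes, v+ vi+ f and v vi f+, are the double crossovers. Comparing them with the parentals, only the vi allele has switched, so vi is the middle locus and the order is f – vi – v.

vi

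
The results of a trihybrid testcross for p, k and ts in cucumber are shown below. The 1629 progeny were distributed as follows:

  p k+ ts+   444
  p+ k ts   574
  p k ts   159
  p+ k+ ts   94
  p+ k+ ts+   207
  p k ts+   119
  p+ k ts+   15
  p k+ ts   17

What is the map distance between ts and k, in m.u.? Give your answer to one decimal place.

The two most frequent reciprocal classes, p+ k ts and p k+ ts+, are the parental types, so the F1 was p+ k ts / p k+ ts+.
The two rarest classes, p+ k ts+ and p k+ ts, are the double crossovers. Comparing them with the parentals, only the ts allele has switched, so ts is the middle locus and the order is p – ts – k.
Crossovers in the ts–k interval produce the single-crossover classes p+ k+ ts and p k ts+ (94 + 119 = 213) plus the double crossovers (32).
RF(ts–k) = (213 + 32) / 1629 = 245/1629 = 0.1504 → 15.0 m.u.

15.0 m.u.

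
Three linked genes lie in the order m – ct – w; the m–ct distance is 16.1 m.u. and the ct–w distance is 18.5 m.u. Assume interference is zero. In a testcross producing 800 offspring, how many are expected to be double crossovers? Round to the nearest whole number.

Map distances give recombination frequencies of 0.161 and 0.185 for the two intervals.
With no interference, expected double-crossover frequency = 0.161 × 0.185 = 0.02978.
Expected number = 0.02978 × 800 = 23.83 ≈ 24.

24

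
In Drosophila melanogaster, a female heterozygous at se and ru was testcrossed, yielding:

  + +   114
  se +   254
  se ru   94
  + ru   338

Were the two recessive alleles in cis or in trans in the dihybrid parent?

The two most frequent classes are + ru (338) and se + (254); these are the parental (non-recombinant) types.
So the F1 carried + ru on one chromosome and se + on the other — the recessive alleles are on opposite chromosomes (trans / repulsion).

trans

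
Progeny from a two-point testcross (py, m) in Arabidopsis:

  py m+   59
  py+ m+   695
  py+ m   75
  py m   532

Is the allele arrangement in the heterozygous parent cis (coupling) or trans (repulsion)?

cis

The two most frequent classes are py+ m+ (695) and py m (532); these are the parental (non-recombinant) types.
So the F1 carried py+ m+ on one chromosome and py m on the other — the recessive alleles are on the same chromosome (cis / coupling).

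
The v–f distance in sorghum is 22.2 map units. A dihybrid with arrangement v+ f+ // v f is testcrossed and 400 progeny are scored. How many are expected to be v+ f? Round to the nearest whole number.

A map distance of 22.2 map units corresponds to a recombination frequency of 0.222.
The F1 is v+ f+ / v f, so v+ f is a recombinant gamete class with expected frequency r/2 = 0.222/2 = 0.1110.
Expected number = 0.1110 × 400 = 44.40 ≈ 44.

44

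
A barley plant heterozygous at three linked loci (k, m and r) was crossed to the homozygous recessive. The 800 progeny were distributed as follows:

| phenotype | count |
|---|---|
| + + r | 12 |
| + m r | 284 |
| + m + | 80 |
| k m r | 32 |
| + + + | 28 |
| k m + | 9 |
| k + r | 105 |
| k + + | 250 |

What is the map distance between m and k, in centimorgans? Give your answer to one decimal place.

The two most frequent reciprocal classes, k + + and + m r, are the parental types, so the F1 was k + + / + m r.
The two rarest classes, k m + and + + r, are the double crossovers. Comparing them with the parentals, only the m allele has switched, so m is the middle locus and the order is k – m – r.
Crossovers in the k–m interval produce the single-crossover classes + + + and k m r (28 + 32 = 60) plus the double crossovers (21).
RF(k–m) = (60 + 21) / 800 = 81/800 = 0.1013 → 10.1 centimorgans.

10.1 centimorgans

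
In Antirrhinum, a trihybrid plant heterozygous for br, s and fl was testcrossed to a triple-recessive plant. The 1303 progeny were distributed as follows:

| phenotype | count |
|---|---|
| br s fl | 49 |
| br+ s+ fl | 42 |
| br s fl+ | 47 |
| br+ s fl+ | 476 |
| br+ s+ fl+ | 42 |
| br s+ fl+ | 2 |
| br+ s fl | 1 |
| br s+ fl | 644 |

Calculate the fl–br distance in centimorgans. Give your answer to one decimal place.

The two most frequent reciprocal classes, br s+ fl and br+ s fl+, are the parental types, so the F1 was br s+ fl / br+ s fl+.
The two rarest classes, br s+ fl+ and br+ s fl, are the double crossovers. Comparing them with the parentals, only the fl allele has switched, so fl is the middle locus and the order is s – fl – br.
Crossovers in the fl–br interval produce the single-crossover classes br+ s+ fl and br s fl+ (42 + 47 = 89) plus the double crossovers (3).
RF(fl–br) = (89 + 3) / 1303 = 92/1303 = 0.0706 → 7.1 centimorgans.

7.1 centimorgans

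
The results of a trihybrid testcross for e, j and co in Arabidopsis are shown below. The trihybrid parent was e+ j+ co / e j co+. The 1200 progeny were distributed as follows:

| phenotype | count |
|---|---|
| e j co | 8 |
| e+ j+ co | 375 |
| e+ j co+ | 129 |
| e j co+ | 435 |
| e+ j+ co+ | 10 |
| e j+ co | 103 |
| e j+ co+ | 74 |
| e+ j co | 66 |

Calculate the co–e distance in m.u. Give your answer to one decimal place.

20.8 m.u.

The two rarest classes, e+ j+ co+ and e j co, are the double crossovers. Comparing them with the parentals, only the co allele has switched, so co is the middle locus and the order is e – co – j.
Crossovers in the e–co interval produce the single-crossover classes e j+ co and e+ j co+ (103 + 129 = 232) plus the double crossovers (18).
RF(e–co) = (232 + 18) / 1200 = 250/1200 = 0.2083 → 20.8 m.u.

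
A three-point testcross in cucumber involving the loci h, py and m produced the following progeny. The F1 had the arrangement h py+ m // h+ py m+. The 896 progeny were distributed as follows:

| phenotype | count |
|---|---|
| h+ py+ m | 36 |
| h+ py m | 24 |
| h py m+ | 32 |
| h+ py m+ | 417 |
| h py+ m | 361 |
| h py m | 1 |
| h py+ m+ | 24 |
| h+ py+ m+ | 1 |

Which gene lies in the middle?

py

The two rarest classes, h py m and h+ py+ m+, are the double crossovers. Comparing them with the parentals, only the py allele has switched, so py is the middle locus and the order is m – py – h.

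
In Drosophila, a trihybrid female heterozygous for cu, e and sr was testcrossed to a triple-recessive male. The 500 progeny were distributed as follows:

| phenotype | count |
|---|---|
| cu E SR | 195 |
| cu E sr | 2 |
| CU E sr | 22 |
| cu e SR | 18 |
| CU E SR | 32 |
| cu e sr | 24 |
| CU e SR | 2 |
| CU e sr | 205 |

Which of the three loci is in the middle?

The two most frequent reciprocal classes, CU e sr and cu E SR, are the parental types, so the F1 was CU e sr / cu E SR.
The two rarest classes, CU e SR and cu E sr, are the double crossovers. Comparing them with the parentals, only the sr allele has switched, so sr is the middle locus and the order is cu – sr – e.

sr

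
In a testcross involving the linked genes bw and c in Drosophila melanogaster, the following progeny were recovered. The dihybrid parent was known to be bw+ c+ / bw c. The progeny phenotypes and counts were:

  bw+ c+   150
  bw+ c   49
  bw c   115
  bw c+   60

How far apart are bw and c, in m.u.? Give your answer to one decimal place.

29.1 m.u.

The recombinant classes are bw+ c and bw c+: 49 + 60 = 109.
Recombination frequency = 109/374 = 0.2914 ≈ 29.1%, i.e. 29.1 m.u.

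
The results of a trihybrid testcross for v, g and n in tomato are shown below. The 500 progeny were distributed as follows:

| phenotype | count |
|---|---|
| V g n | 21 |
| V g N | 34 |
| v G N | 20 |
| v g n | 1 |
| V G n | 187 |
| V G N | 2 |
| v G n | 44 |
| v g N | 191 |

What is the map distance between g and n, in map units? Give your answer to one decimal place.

The two most frequent reciprocal classes, V G n and v g N, are the parental types, so the F1 was V G n / v g N.
The two rarest classes, V G N and v g n, are the double crossovers. Comparing them with the parentals, only the n allele has switched, so n is the middle locus and the order is v – n – g.
Crossovers in the n–g interval produce the single-crossover classes V g n and v G N (21 + 20 = 41) plus the double crossovers (3).
RF(n–g) = (41 + 3) / 500 = 44/500 = 0.0880 → 8.8 map units.

8.8 map units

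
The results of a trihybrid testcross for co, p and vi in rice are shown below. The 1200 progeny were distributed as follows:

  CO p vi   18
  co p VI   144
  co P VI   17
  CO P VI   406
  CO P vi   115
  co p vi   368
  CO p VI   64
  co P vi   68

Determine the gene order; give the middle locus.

co

The two most frequent reciprocal classes, CO P VI and co p vi, are the parental types, so the F1 was CO P VI / co p vi.
The two rarest classes, co P VI and CO p vi, are the double crossovers. Comparing them with the parentals, only the co allele has switched, so co is the middle locus and the order is vi – co – p.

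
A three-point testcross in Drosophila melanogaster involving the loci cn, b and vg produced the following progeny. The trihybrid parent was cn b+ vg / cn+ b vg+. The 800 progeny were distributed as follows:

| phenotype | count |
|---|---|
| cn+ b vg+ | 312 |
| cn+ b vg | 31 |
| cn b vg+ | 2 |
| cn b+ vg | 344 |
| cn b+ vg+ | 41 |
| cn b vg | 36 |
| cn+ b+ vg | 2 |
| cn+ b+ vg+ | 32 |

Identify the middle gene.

cn

The two rarest classes, cn+ b+ vg and cn b vg+, are the double crossovers. Comparing them with the parentals, only the cn allele has switched, so cn is the middle locus and the order is b – cn – vg.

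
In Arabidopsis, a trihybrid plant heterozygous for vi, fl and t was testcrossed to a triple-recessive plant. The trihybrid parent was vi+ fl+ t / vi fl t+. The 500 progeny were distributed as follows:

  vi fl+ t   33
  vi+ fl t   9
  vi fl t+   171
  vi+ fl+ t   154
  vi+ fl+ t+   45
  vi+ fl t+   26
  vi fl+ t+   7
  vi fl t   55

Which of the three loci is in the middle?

fl

The two rarest classes, vi+ fl t and vi fl+ t+, are the double crossovers. Comparing them with the parentals, only the fl allele has switched, so fl is the middle locus and the order is vi – fl – t.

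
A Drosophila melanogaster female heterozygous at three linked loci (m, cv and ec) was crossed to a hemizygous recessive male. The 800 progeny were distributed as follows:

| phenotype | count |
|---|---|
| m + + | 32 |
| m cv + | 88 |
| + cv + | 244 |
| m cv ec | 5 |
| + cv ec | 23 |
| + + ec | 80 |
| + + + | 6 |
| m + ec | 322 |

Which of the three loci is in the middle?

cv

The two most frequent reciprocal classes, m + ec and + cv +, are the parental types, so the F1 was m + ec / + cv +.
The two rarest classes, m cv ec and + + +, are the double crossovers. Comparing them with the parentals, only the cv allele has switched, so cv is the middle locus and the order is ec – cv – m.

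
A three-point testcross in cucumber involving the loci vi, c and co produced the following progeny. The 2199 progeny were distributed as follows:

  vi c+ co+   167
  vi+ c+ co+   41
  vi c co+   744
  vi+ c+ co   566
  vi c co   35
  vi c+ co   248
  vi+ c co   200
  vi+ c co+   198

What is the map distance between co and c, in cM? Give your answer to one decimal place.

20.1 cM

The two most frequent reciprocal classes, vi c co+ and vi+ c+ co, are the parental types, so the F1 was vi c co+ / vi+ c+ co.
The two rarest classes, vi c co and vi+ c+ co+, are the double crossovers. Comparing them with the parentals, only the co allele has switched, so co is the middle locus and the order is c – co – vi.
Crossovers in the c–co interval produce the single-crossover classes vi c+ co+ and vi+ c co (167 + 200 = 367) plus the double crossovers (76).
RF(c–co) = (367 + 76) / 2199 = 443/2199 = 0.2015 → 20.1 cM.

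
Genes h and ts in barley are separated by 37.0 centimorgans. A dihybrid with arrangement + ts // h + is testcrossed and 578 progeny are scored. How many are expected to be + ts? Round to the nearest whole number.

A map distance of 37.0 centimorgans corresponds to a recombination frequency of 0.370.
The F1 is + ts / h +, so + ts is a parental gamete class with expected frequency (1 − r)/2 = 0.630/2 = 0.3150.
Expected number = 0.3150 × 578 = 182.07 ≈ 182.

182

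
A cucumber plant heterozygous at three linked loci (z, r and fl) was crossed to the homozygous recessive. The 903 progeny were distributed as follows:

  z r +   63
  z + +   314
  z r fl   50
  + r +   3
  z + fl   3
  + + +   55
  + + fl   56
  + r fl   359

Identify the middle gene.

fl

The two most frequent reciprocal classes, z + + and + r fl, are the parental types, so the F1 was z + + / + r fl.
The two rarest classes, z + fl and + r +, are the double crossovers. Comparing them with the parentals, only the fl allele has switched, so fl is the middle locus and the order is z – fl – r.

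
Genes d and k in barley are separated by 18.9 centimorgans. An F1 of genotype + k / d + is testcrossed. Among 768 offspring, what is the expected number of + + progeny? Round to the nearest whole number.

A map distance of 18.9 centimorgans corresponds to a recombination frequency of 0.189.
The F1 is + k / d +, so + + is a recombinant gamete class with expected frequency r/2 = 0.189/2 = 0.0945.
Expected number = 0.0945 × 768 = 72.58 ≈ 73.

73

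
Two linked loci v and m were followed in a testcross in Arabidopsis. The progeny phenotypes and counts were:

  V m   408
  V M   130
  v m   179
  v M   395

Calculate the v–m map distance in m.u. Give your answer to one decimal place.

27.8 m.u.

The two most frequent classes, V m (408) and v M (395), are the parental types, so the F1 was V m / v M.
The recombinant classes are V M and v m: 130 + 179 = 309.
Recombination frequency = 309/1112 = 0.2779 ≈ 27.8%, i.e. 27.8 m.u.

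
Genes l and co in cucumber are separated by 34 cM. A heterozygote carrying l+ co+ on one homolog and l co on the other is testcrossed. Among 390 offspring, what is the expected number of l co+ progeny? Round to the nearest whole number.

66

A map distance of 34 cM corresponds to a recombination frequency of 0.340.
The F1 is l+ co+ / l co, so l co+ is a recombinant gamete class with expected frequency r/2 = 0.340/2 = 0.1700.
Expected number = 0.1700 × 390 = 66.30 ≈ 66.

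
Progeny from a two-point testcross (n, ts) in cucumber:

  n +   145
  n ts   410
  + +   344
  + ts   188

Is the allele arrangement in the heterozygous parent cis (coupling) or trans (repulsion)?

The two most frequent classes are + + (344) and n ts (410); these are the parental (non-recombinant) types.
So the F1 carried + + on one chromosome and n ts on the other — the recessive alleles are on the same chromosome (cis / coupling).

cis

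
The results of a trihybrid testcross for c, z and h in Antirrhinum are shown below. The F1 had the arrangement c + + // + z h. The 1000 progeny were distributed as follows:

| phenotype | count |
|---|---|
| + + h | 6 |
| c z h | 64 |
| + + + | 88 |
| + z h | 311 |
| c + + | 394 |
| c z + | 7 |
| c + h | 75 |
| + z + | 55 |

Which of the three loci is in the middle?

z

The two rarest classes, c z + and + + h, are the double crossovers. Comparing them with the parentals, only the z allele has switched, so z is the middle locus and the order is h – z – c.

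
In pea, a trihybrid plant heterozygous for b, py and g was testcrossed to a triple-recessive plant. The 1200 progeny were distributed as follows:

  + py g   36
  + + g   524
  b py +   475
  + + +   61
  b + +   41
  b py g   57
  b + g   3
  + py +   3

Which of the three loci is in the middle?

The two most frequent reciprocal classes, + + g and b py +, are the parental types, so the F1 was + + g / b py +.
The two rarest classes, b + g and + py +, are the double crossovers. Comparing them with the parentals, only the b allele has switched, so b is the middle locus and the order is g – b – py.

b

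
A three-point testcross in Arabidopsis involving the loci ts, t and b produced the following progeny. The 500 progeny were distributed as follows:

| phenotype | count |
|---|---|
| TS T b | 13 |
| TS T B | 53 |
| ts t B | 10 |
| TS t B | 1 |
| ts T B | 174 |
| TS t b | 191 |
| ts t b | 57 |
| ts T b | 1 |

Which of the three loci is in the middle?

The two most frequent reciprocal classes, ts T B and TS t b, are the parental types, so the F1 was ts T B / TS t b.
The two rarest classes, ts T b and TS t B, are the double crossovers. Comparing them with the parentals, only the b allele has switched, so b is the middle locus and the order is t – b – ts.

b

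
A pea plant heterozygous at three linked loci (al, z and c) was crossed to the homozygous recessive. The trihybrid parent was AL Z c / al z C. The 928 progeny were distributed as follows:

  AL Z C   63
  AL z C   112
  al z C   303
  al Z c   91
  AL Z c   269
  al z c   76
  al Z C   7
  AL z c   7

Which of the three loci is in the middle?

The two rarest classes, AL z c and al Z C, are the double crossovers. Comparing them with the parentals, only the z allele has switched, so z is the middle locus and the order is c – z – al.

z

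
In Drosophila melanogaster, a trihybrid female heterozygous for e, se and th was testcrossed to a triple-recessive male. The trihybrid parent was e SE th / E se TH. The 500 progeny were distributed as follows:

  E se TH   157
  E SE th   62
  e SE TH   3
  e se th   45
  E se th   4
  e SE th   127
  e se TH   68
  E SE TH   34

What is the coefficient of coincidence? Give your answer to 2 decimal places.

The two rarest classes, e SE TH and E se th, are the double crossovers. Comparing them with the parentals, only the th allele has switched, so th is the middle locus and the order is se – th – e.
se–th: (79 + 7)/500 = 0.1720; th–e: (130 + 7)/500 = 0.2740.
Expected DCO frequency = 0.1720 × 0.2740 ≈ 0.04713; observed = 7/500 ≈ 0.01400.
Coefficient of coincidence = 0.01400/0.04713 ≈ 0.30.

0.30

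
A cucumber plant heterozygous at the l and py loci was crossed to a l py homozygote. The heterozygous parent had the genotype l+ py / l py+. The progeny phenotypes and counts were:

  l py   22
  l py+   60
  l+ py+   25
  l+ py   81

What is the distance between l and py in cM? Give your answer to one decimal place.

25.0 cM

The recombinant classes are l+ py+ and l py: 25 + 22 = 47.
Recombination frequency = 47/188 = 0.2500 ≈ 25.0%, i.e. 25.0 cM.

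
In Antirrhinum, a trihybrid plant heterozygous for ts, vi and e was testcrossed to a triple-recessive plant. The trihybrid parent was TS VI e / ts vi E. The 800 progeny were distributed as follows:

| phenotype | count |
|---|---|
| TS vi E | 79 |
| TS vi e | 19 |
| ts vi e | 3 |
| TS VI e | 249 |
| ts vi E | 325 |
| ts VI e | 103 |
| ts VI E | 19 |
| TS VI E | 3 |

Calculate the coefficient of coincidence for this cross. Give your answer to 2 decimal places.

0.58

The two rarest classes, TS VI E and ts vi e, are the double crossovers. Comparing them with the parentals, only the e allele has switched, so e is the middle locus and the order is ts – e – vi.
ts–e: (182 + 6)/800 = 0.2350; e–vi: (38 + 6)/800 = 0.0550.
Expected DCO frequency = 0.2350 × 0.0550 ≈ 0.01292; observed = 6/800 ≈ 0.00750.
Coefficient of coincidence = 0.00750/0.01292 ≈ 0.58.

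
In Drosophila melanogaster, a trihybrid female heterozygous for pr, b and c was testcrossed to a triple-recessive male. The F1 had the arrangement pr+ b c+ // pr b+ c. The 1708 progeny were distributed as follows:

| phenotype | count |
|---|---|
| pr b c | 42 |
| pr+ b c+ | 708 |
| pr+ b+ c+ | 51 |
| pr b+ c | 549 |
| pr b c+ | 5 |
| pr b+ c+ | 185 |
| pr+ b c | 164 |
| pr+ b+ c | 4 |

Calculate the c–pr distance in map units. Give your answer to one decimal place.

21.0 map units

The two rarest classes, pr b c+ and pr+ b+ c, are the double crossovers. Comparing them with the parentals, only the pr allele has switched, so pr is the middle locus and the order is c – pr – b.
Crossovers in the c–pr interval produce the single-crossover classes pr+ b c and pr b+ c+ (164 + 185 = 349) plus the double crossovers (9).
RF(c–pr) = (349 + 9) / 1708 = 358/1708 = 0.2096 → 21.0 map units.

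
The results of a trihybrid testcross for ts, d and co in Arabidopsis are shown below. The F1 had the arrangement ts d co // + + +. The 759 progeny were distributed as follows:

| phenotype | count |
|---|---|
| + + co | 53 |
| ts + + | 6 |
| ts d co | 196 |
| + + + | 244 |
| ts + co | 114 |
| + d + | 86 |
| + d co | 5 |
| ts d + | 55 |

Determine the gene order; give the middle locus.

The two rarest classes, + d co and ts + +, are the double crossovers. Comparing them with the parentals, only the ts allele has switched, so ts is the middle locus and the order is d – ts – co.

ts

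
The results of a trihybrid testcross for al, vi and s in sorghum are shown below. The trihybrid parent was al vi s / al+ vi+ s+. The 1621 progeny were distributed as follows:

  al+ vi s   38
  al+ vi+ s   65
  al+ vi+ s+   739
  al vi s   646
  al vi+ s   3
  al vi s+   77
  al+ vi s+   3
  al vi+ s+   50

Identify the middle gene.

vi

The two rarest classes, al vi+ s and al+ vi s+, are the double crossovers. Comparing them with the parentals, only the vi allele has switched, so vi is the middle locus and the order is al – vi – s.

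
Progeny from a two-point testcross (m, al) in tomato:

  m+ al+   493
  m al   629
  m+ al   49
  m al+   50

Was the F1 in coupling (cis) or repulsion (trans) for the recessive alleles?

The two most frequent classes are m+ al+ (493) and m al (629); these are the parental (non-recombinant) types.
So the F1 carried m+ al+ on one chromosome and m al on the other — the recessive alleles are on the same chromosome (cis / coupling).

cis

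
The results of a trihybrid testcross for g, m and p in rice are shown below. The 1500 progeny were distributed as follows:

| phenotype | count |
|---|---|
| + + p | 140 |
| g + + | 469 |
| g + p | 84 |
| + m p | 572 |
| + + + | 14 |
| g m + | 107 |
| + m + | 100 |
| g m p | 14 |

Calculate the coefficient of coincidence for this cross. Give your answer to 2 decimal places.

The two most frequent reciprocal classes, + m p and g + +, are the parental types, so the F1 was + m p / g + +.
The two rarest classes, g m p and + + +, are the double crossovers. Comparing them with the parentals, only the g allele has switched, so g is the middle locus and the order is p – g – m.
p–g: (184 + 28)/1500 = 0.1413; g–m: (247 + 28)/1500 = 0.1833.
Expected DCO frequency = 0.1413 × 0.1833 ≈ 0.02590; observed = 28/1500 ≈ 0.01867.
Coefficient of coincidence = 0.01867/0.02590 ≈ 0.72.

0.72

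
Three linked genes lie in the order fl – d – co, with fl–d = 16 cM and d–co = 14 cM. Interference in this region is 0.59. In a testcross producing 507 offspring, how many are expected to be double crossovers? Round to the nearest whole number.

5

Map distances give recombination frequencies of 0.160 and 0.140 for the two intervals.
With interference 0.59 (so coincidence = 0.41), expected double-crossover frequency = 0.160 × 0.140 × 0.41 = 0.00918.
Expected number = 0.00918 × 507 = 4.66 ≈ 5.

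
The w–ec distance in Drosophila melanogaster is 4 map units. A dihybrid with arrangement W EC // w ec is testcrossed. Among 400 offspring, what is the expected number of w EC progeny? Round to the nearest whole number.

8

A map distance of 4 map units corresponds to a recombination frequency of 0.040.
The F1 is W EC / w ec, so w EC is a recombinant gamete class with expected frequency r/2 = 0.040/2 = 0.0200.
Expected number = 0.0200 × 400 = 8.00 ≈ 8.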